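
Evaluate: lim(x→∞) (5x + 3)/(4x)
This is an ∞/∞ indeterminate form.

Apply L'Hôpital's rule: differentiate numerator and denominator separately.
  f(x) = 5·x + 3   ⇒   f'(x) = 5
  g(x) = 4·x   ⇒   g'(x) = 4
  lim(x→∞) f'(x)/g'(x) = lim(x→∞) (5)/(4)
  = 5/4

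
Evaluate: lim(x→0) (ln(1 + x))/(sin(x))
This is a 0/0 indeterminate form.

Apply L'Hôpital's rule: differentiate numerator and denominator separately.
  f(x) = ln(x + 1)   ⇒   f'(x) = 1/(x + 1)
  g(x) = sin(x)   ⇒   g'(x) = cos(x)
  lim(x→0) f'(x)/g'(x) = lim(x→0) (1/(x + 1))/(cos(x))
  = 1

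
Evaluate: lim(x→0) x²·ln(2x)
This is a 0·∞ indeterminate form.

Rewrite 0·∞ as a quotient (0/0 or ∞/∞ form), then apply L'Hôpital's rule:
  lim(x→0) x²·ln(2x) = 0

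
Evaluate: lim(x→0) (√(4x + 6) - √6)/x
This is a standard limit.

Factor or rationalize the expression:
  lim(x→0) (√(4x + 6) - √6)/x = sqrt(6)/3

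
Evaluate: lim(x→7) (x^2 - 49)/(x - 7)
This is a standard limit.

Factor or rationalize the expression:
  lim(x→7) (x^2 - 49)/(x - 7) = 14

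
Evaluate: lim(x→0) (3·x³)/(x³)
This is a 0/0 indeterminate form.

Apply L'Hôpital's rule: differentiate numerator and denominator separately.
  f(x) = 3·x^3   ⇒   f'(x) = 9·x^2
  g(x) = x^3   ⇒   g'(x) = 3·x^2
  lim(x→0) f'(x)/g'(x) = lim(x→0) (9·x^2)/(3·x^2)
  = 3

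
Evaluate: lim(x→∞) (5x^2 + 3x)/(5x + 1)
This is an ∞/∞ indeterminate form.

Apply L'Hôpital's rule: differentiate numerator and denominator separately.
  f(x) = 5·x^2 + 3·x   ⇒   f'(x) = 10·x + 3
  g(x) = 5·x + 1   ⇒   g'(x) = 5
  lim(x→∞) f'(x)/g'(x) = lim(x→∞) (10·x + 3)/(5)
  = ∞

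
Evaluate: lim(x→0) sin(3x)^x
This is an exponential indeterminate form.

For exponential indeterminate forms, take the natural log:
  Let L = lim(x→0) sin(3x)^x
  Then ln(L) = lim(x→0) [exponent × ln(base)]
  Evaluate using L'Hôpital or standard limits, then exponentiate.
  L = 1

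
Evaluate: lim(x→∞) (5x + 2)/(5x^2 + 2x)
This is an ∞/∞ indeterminate form.

Apply L'Hôpital's rule: differentiate numerator and denominator separately.
  f(x) = 5·x + 2   ⇒   f'(x) = 5
  g(x) = 5·x^2 + 2·x   ⇒   g'(x) = 10·x + 2
  lim(x→∞) f'(x)/g'(x) = lim(x→∞) (5)/(10·x + 2)
  = 0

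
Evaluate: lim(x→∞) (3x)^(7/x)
This is an exponential indeterminate form.

For exponential indeterminate forms, take the natural log:
  Let L = lim(x→∞) (3x)^(7/x)
  Then ln(L) = lim(x→∞) [exponent × ln(base)]
  Evaluate using L'Hôpital or standard limits, then exponentiate.
  L = 1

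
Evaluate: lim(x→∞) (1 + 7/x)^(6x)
This is an exponential indeterminate form.

For exponential indeterminate forms, take the natural log:
  Let L = lim(x→∞) (1 + 7/x)^(6x)
  Then ln(L) = lim(x→∞) [exponent × ln(base)]
  Evaluate using L'Hôpital or standard limits, then exponentiate.
  L = e^(42)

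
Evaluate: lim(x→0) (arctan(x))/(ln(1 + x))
This is a 0/0 indeterminate form.

Apply L'Hôpital's rule: differentiate numerator and denominator separately.
  f(x) = atan(x)   ⇒   f'(x) = 1/(x^2 + 1)
  g(x) = ln(x + 1)   ⇒   g'(x) = 1/(x + 1)
  lim(x→0) f'(x)/g'(x) = lim(x→0) (1/(x^2 + 1))/(1/(x + 1))
  = 1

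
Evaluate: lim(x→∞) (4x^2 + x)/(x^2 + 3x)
This is an ∞/∞ indeterminate form.

Apply L'Hôpital's rule: differentiate numerator and denominator separately.
  f(x) = 4·x^2 + x   ⇒   f'(x) = 8·x + 1
  g(x) = x^2 + 3·x   ⇒   g'(x) = 2·x + 3
  lim(x→∞) f'(x)/g'(x) = lim(x→∞) (8·x + 1)/(2·x + 3)
  = 4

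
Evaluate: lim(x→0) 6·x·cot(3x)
This is a 0·∞ indeterminate form.

Rewrite 0·∞ as a quotient (0/0 or ∞/∞ form), then apply L'Hôpital's rule:
  lim(x→0) 6·x·cot(3x) = 2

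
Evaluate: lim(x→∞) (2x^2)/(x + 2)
This is an ∞/∞ indeterminate form.

Apply L'Hôpital's rule: differentiate numerator and denominator separately.
  f(x) = 2·x^2   ⇒   f'(x) = 4·x
  g(x) = x + 2   ⇒   g'(x) = 1
  lim(x→∞) f'(x)/g'(x) = lim(x→∞) (4·x)/(1)
  = ∞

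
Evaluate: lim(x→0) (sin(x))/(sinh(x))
This is a 0/0 indeterminate form.

Apply L'Hôpital's rule: differentiate numerator and denominator separately.
  f(x) = sin(x)   ⇒   f'(x) = cos(x)
  g(x) = sinh(x)   ⇒   g'(x) = cosh(x)
  lim(x→0) f'(x)/g'(x) = lim(x→0) (cos(x))/(cosh(x))
  = 1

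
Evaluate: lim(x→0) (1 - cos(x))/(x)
This is a 0/0 indeterminate form.

Apply L'Hôpital's rule: differentiate numerator and denominator separately.
  f(x) = 1 - cos(x)   ⇒   f'(x) = sin(x)
  g(x) = x   ⇒   g'(x) = 1
  lim(x→0) f'(x)/g'(x) = lim(x→0) (sin(x))/(1)
  = 0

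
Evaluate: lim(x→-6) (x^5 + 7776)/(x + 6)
This is a standard limit.

Factor or rationalize the expression:
  lim(x→-6) (x^5 + 7776)/(x + 6) = 6480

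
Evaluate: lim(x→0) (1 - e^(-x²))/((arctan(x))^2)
This is a 0/0 indeterminate form.

Apply L'Hôpital's rule: differentiate numerator and denominator separately.
  f(x) = 1 - e^(-x^2)   ⇒   f'(x) = 2·x·e^(-x^2)
  g(x) = atan(x)^2   ⇒   g'(x) = 2·atan(x)/(x^2 + 1)
  lim(x→0) f'(x)/g'(x) = lim(x→0) (2·x·e^(-x^2))/(2·atan(x)/(x^2 + 1))
  = 1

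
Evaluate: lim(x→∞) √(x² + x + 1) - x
This is an ∞-∞ indeterminate form.

Combine fractions or rationalize to convert ∞-∞ to 0/0 form:
  lim(x→∞) √(x² + x + 1) - x = 1/2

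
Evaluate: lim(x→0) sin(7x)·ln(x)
This is a 0·∞ indeterminate form.

Rewrite 0·∞ as a quotient (0/0 or ∞/∞ form), then apply L'Hôpital's rule:
  lim(x→0) sin(7x)·ln(x) = 0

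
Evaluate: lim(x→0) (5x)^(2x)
This is an exponential indeterminate form.

For exponential indeterminate forms, take the natural log:
  Let L = lim(x→0) (5x)^(2x)
  Then ln(L) = lim(x→0) [exponent × ln(base)]
  Evaluate using L'Hôpital or standard limits, then exponentiate.
  L = 1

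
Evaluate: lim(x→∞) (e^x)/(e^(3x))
This is an ∞/∞ indeterminate form.

Apply L'Hôpital's rule: differentiate numerator and denominator separately.
  f(x) = e^(x)   ⇒   f'(x) = e^(x)
  g(x) = e^(3·x)   ⇒   g'(x) = 3·e^(3·x)
  lim(x→∞) f'(x)/g'(x) = lim(x→∞) (e^(x))/(3·e^(3·x))
  = 0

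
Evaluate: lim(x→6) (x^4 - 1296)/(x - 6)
This is a standard limit.

Factor or rationalize the expression:
  lim(x→6) (x^4 - 1296)/(x - 6) = 864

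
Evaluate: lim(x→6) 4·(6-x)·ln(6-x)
This is a 0·∞ indeterminate form.

Rewrite 0·∞ as a quotient (0/0 or ∞/∞ form), then apply L'Hôpital's rule:
  lim(x→6) 4·(6-x)·ln(6-x) = 0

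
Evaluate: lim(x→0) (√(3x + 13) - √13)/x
This is a standard limit.

Factor or rationalize the expression:
  lim(x→0) (√(3x + 13) - √13)/x = 3·sqrt(13)/26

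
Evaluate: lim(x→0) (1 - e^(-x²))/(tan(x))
This is a 0/0 indeterminate form.

Apply L'Hôpital's rule: differentiate numerator and denominator separately.
  f(x) = 1 - e^(-x^2)   ⇒   f'(x) = 2·x·e^(-x^2)
  g(x) = tan(x)   ⇒   g'(x) = tan(x)^2 + 1
  lim(x→0) f'(x)/g'(x) = lim(x→0) (2·x·e^(-x^2))/(tan(x)^2 + 1)
  = 0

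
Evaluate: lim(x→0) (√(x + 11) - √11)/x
This is a standard limit.

Factor or rationalize the expression:
  lim(x→0) (√(x + 11) - √11)/x = sqrt(11)/22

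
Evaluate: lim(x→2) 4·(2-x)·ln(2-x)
This is a 0·∞ indeterminate form.

Rewrite 0·∞ as a quotient (0/0 or ∞/∞ form), then apply L'Hôpital's rule:
  lim(x→2) 4·(2-x)·ln(2-x) = 0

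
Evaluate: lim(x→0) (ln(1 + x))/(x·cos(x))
This is a 0/0 indeterminate form.

Apply L'Hôpital's rule: differentiate numerator and denominator separately.
  f(x) = ln(x + 1)   ⇒   f'(x) = 1/(x + 1)
  g(x) = x·cos(x)   ⇒   g'(x) = -x·sin(x) + cos(x)
  lim(x→0) f'(x)/g'(x) = lim(x→0) (1/(x + 1))/(-x·sin(x) + cos(x))
  = 1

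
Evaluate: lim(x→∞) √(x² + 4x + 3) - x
This is an ∞-∞ indeterminate form.

Combine fractions or rationalize to convert ∞-∞ to 0/0 form:
  lim(x→∞) √(x² + 4x + 3) - x = 2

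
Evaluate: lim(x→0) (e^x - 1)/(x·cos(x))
This is a 0/0 indeterminate form.

Apply L'Hôpital's rule: differentiate numerator and denominator separately.
  f(x) = e^(x) - 1   ⇒   f'(x) = e^(x)
  g(x) = x·cos(x)   ⇒   g'(x) = -x·sin(x) + cos(x)
  lim(x→0) f'(x)/g'(x) = lim(x→0) (e^(x))/(-x·sin(x) + cos(x))
  = 1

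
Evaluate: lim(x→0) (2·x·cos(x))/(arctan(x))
This is a 0/0 indeterminate form.

Apply L'Hôpital's rule: differentiate numerator and denominator separately.
  f(x) = 2·x·cos(x)   ⇒   f'(x) = -2·x·sin(x) + 2·cos(x)
  g(x) = atan(x)   ⇒   g'(x) = 1/(x^2 + 1)
  lim(x→0) f'(x)/g'(x) = lim(x→0) (-2·x·sin(x) + 2·cos(x))/(1/(x^2 + 1))
  = 2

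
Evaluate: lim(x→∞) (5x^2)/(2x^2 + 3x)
This is an ∞/∞ indeterminate form.

Apply L'Hôpital's rule: differentiate numerator and denominator separately.
  f(x) = 5·x^2   ⇒   f'(x) = 10·x
  g(x) = 2·x^2 + 3·x   ⇒   g'(x) = 4·x + 3
  lim(x→∞) f'(x)/g'(x) = lim(x→∞) (10·x)/(4·x + 3)
  = 5/2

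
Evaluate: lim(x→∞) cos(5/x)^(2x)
This is an exponential indeterminate form.

For exponential indeterminate forms, take the natural log:
  Let L = lim(x→∞) cos(5/x)^(2x)
  Then ln(L) = lim(x→∞) [exponent × ln(base)]
  Evaluate using L'Hôpital or standard limits, then exponentiate.
  L = 1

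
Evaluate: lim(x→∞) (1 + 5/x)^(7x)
This is an exponential indeterminate form.

For exponential indeterminate forms, take the natural log:
  Let L = lim(x→∞) (1 + 5/x)^(7x)
  Then ln(L) = lim(x→∞) [exponent × ln(base)]
  Evaluate using L'Hôpital or standard limits, then exponentiate.
  L = e^(35)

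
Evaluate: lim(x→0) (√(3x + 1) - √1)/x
This is a standard limit.

Factor or rationalize the expression:
  lim(x→0) (√(3x + 1) - √1)/x = 3/2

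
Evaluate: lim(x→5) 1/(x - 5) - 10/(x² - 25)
This is an ∞-∞ indeterminate form.

Combine fractions or rationalize to convert ∞-∞ to 0/0 form:
  lim(x→5) 1/(x - 5) - 10/(x² - 25) = 1/10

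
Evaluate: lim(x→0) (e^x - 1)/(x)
This is a 0/0 indeterminate form.

Apply L'Hôpital's rule: differentiate numerator and denominator separately.
  f(x) = e^(x) - 1   ⇒   f'(x) = e^(x)
  g(x) = x   ⇒   g'(x) = 1
  lim(x→0) f'(x)/g'(x) = lim(x→0) (e^(x))/(1)
  = 1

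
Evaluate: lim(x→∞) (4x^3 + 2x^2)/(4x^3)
This is an ∞/∞ indeterminate form.

Apply L'Hôpital's rule: differentiate numerator and denominator separately.
  f(x) = 4·x^3 + 2·x^2   ⇒   f'(x) = 12·x^2 + 4·x
  g(x) = 4·x^3   ⇒   g'(x) = 12·x^2
  lim(x→∞) f'(x)/g'(x) = lim(x→∞) (12·x^2 + 4·x)/(12·x^2)
  = 1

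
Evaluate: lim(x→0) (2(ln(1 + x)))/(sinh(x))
This is a 0/0 indeterminate form.

Apply L'Hôpital's rule: differentiate numerator and denominator separately.
  f(x) = 2·ln(x + 1)   ⇒   f'(x) = 2/(x + 1)
  g(x) = sinh(x)   ⇒   g'(x) = cosh(x)
  lim(x→0) f'(x)/g'(x) = lim(x→0) (2/(x + 1))/(cosh(x))
  = 2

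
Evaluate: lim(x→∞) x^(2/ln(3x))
This is an exponential indeterminate form.

For exponential indeterminate forms, take the natural log:
  Let L = lim(x→∞) x^(2/ln(3x))
  Then ln(L) = lim(x→∞) [exponent × ln(base)]
  Evaluate using L'Hôpital or standard limits, then exponentiate.
  L = e²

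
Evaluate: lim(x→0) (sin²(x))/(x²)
This is a 0/0 indeterminate form.

Apply L'Hôpital's rule: differentiate numerator and denominator separately.
  f(x) = sin(x)^2   ⇒   f'(x) = 2·sin(x)·cos(x)
  g(x) = x^2   ⇒   g'(x) = 2·x
  lim(x→0) f'(x)/g'(x) = lim(x→0) (2·sin(x)·cos(x))/(2·x)
  = 1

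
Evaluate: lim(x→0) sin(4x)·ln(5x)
This is a 0·∞ indeterminate form.

Rewrite 0·∞ as a quotient (0/0 or ∞/∞ form), then apply L'Hôpital's rule:
  lim(x→0) sin(4x)·ln(5x) = 0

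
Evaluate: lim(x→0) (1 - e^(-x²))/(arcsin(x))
This is a 0/0 indeterminate form.

Apply L'Hôpital's rule: differentiate numerator and denominator separately.
  f(x) = 1 - e^(-x^2)   ⇒   f'(x) = 2·x·e^(-x^2)
  g(x) = asin(x)   ⇒   g'(x) = 1/sqrt(1 - x^2)
  lim(x→0) f'(x)/g'(x) = lim(x→0) (2·x·e^(-x^2))/(1/sqrt(1 - x^2))
  = 0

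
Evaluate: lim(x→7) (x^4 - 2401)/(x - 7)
This is a standard limit.

Factor or rationalize the expression:
  lim(x→7) (x^4 - 2401)/(x - 7) = 1372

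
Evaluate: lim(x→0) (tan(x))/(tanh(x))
This is a 0/0 indeterminate form.

Apply L'Hôpital's rule: differentiate numerator and denominator separately.
  f(x) = tan(x)   ⇒   f'(x) = tan(x)^2 + 1
  g(x) = tanh(x)   ⇒   g'(x) = 1 - tanh(x)^2
  lim(x→0) f'(x)/g'(x) = lim(x→0) (tan(x)^2 + 1)/(1 - tanh(x)^2)
  = 1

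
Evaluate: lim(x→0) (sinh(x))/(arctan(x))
This is a 0/0 indeterminate form.

Apply L'Hôpital's rule: differentiate numerator and denominator separately.
  f(x) = sinh(x)   ⇒   f'(x) = cosh(x)
  g(x) = atan(x)   ⇒   g'(x) = 1/(x^2 + 1)
  lim(x→0) f'(x)/g'(x) = lim(x→0) (cosh(x))/(1/(x^2 + 1))
  = 1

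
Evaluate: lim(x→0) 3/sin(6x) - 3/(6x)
This is an ∞-∞ indeterminate form.

Combine fractions or rationalize to convert ∞-∞ to 0/0 form:
  lim(x→0) 3/sin(6x) - 3/(6x) = 0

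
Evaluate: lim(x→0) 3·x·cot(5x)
This is a 0·∞ indeterminate form.

Rewrite 0·∞ as a quotient (0/0 or ∞/∞ form), then apply L'Hôpital's rule:
  lim(x→0) 3·x·cot(5x) = 3/5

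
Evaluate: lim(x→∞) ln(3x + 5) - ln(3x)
This is an ∞-∞ indeterminate form.

Combine fractions or rationalize to convert ∞-∞ to 0/0 form:
  lim(x→∞) ln(3x + 5) - ln(3x) = 0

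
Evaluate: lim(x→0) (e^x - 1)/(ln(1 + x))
This is a 0/0 indeterminate form.

Apply L'Hôpital's rule: differentiate numerator and denominator separately.
  f(x) = e^(x) - 1   ⇒   f'(x) = e^(x)
  g(x) = ln(x + 1)   ⇒   g'(x) = 1/(x + 1)
  lim(x→0) f'(x)/g'(x) = lim(x→0) (e^(x))/(1/(x + 1))
  = 1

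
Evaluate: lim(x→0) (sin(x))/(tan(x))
This is a 0/0 indeterminate form.

Apply L'Hôpital's rule: differentiate numerator and denominator separately.
  f(x) = sin(x)   ⇒   f'(x) = cos(x)
  g(x) = tan(x)   ⇒   g'(x) = tan(x)^2 + 1
  lim(x→0) f'(x)/g'(x) = lim(x→0) (cos(x))/(tan(x)^2 + 1)
  = 1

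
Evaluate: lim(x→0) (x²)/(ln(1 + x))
This is a 0/0 indeterminate form.

Apply L'Hôpital's rule: differentiate numerator and denominator separately.
  f(x) = x^2   ⇒   f'(x) = 2·x
  g(x) = ln(x + 1)   ⇒   g'(x) = 1/(x + 1)
  lim(x→0) f'(x)/g'(x) = lim(x→0) (2·x)/(1/(x + 1))
  = 0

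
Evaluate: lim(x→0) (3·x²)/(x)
This is a 0/0 indeterminate form.

Apply L'Hôpital's rule: differentiate numerator and denominator separately.
  f(x) = 3·x^2   ⇒   f'(x) = 6·x
  g(x) = x   ⇒   g'(x) = 1
  lim(x→0) f'(x)/g'(x) = lim(x→0) (6·x)/(1)
  = 0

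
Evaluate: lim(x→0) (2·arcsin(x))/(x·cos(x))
This is a 0/0 indeterminate form.

Apply L'Hôpital's rule: differentiate numerator and denominator separately.
  f(x) = 2·asin(x)   ⇒   f'(x) = 2/sqrt(1 - x^2)
  g(x) = x·cos(x)   ⇒   g'(x) = -x·sin(x) + cos(x)
  lim(x→0) f'(x)/g'(x) = lim(x→0) (2/sqrt(1 - x^2))/(-x·sin(x) + cos(x))
  = 2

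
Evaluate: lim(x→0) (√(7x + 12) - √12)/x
This is a standard limit.

Factor or rationalize the expression:
  lim(x→0) (√(7x + 12) - √12)/x = 7·sqrt(3)/12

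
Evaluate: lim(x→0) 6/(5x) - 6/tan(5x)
This is an ∞-∞ indeterminate form.

Combine fractions or rationalize to convert ∞-∞ to 0/0 form:
  lim(x→0) 6/(5x) - 6/tan(5x) = 0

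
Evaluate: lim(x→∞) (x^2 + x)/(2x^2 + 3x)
This is an ∞/∞ indeterminate form.

Apply L'Hôpital's rule: differentiate numerator and denominator separately.
  f(x) = x^2 + x   ⇒   f'(x) = 2·x + 1
  g(x) = 2·x^2 + 3·x   ⇒   g'(x) = 4·x + 3
  lim(x→∞) f'(x)/g'(x) = lim(x→∞) (2·x + 1)/(4·x + 3)
  = 1/2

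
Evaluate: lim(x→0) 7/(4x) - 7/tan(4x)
This is an ∞-∞ indeterminate form.

Combine fractions or rationalize to convert ∞-∞ to 0/0 form:
  lim(x→0) 7/(4x) - 7/tan(4x) = 0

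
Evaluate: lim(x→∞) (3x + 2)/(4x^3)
This is an ∞/∞ indeterminate form.

Apply L'Hôpital's rule: differentiate numerator and denominator separately.
  f(x) = 3·x + 2   ⇒   f'(x) = 3
  g(x) = 4·x^3   ⇒   g'(x) = 12·x^2
  lim(x→∞) f'(x)/g'(x) = lim(x→∞) (3)/(12·x^2)
  = 0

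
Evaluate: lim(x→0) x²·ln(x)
This is a 0·∞ indeterminate form.

Rewrite 0·∞ as a quotient (0/0 or ∞/∞ form), then apply L'Hôpital's rule:
  lim(x→0) x²·ln(x) = 0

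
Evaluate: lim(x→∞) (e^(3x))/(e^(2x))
This is an ∞/∞ indeterminate form.

Apply L'Hôpital's rule: differentiate numerator and denominator separately.
  f(x) = e^(3·x)   ⇒   f'(x) = 3·e^(3·x)
  g(x) = e^(2·x)   ⇒   g'(x) = 2·e^(2·x)
  lim(x→∞) f'(x)/g'(x) = lim(x→∞) (3·e^(3·x))/(2·e^(2·x))
  = ∞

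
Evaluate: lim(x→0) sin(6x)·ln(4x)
This is a 0·∞ indeterminate form.

Rewrite 0·∞ as a quotient (0/0 or ∞/∞ form), then apply L'Hôpital's rule:
  lim(x→0) sin(6x)·ln(4x) = 0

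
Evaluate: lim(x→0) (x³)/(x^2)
This is a 0/0 indeterminate form.

Apply L'Hôpital's rule: differentiate numerator and denominator separately.
  f(x) = x^3   ⇒   f'(x) = 3·x^2
  g(x) = x^2   ⇒   g'(x) = 2·x
  lim(x→0) f'(x)/g'(x) = lim(x→0) (3·x^2)/(2·x)
  = 0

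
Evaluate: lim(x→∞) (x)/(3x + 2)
This is an ∞/∞ indeterminate form.

Apply L'Hôpital's rule: differentiate numerator and denominator separately.
  f(x) = x   ⇒   f'(x) = 1
  g(x) = 3·x + 2   ⇒   g'(x) = 3
  lim(x→∞) f'(x)/g'(x) = lim(x→∞) (1)/(3)
  = 1/3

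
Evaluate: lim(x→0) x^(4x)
This is an exponential indeterminate form.

For exponential indeterminate forms, take the natural log:
  Let L = lim(x→0) x^(4x)
  Then ln(L) = lim(x→0) [exponent × ln(base)]
  Evaluate using L'Hôpital or standard limits, then exponentiate.
  L = 1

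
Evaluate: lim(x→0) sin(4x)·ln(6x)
This is a 0·∞ indeterminate form.

Rewrite 0·∞ as a quotient (0/0 or ∞/∞ form), then apply L'Hôpital's rule:
  lim(x→0) sin(4x)·ln(6x) = 0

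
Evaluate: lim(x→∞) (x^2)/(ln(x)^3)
This is an ∞/∞ indeterminate form.

Apply L'Hôpital's rule: differentiate numerator and denominator separately.
  f(x) = x^2   ⇒   f'(x) = 2·x
  g(x) = ln(x)^3   ⇒   g'(x) = 3·ln(x)^2/x
  lim(x→∞) f'(x)/g'(x) = lim(x→∞) (2·x)/(3·ln(x)^2/x)
  = ∞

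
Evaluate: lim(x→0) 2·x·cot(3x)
This is a 0·∞ indeterminate form.

Rewrite 0·∞ as a quotient (0/0 or ∞/∞ form), then apply L'Hôpital's rule:
  lim(x→0) 2·x·cot(3x) = 2/3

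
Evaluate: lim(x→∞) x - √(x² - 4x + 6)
This is an ∞-∞ indeterminate form.

Combine fractions or rationalize to convert ∞-∞ to 0/0 form:
  lim(x→∞) x - √(x² - 4x + 6) = 2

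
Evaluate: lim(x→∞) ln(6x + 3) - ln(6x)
This is an ∞-∞ indeterminate form.

Combine fractions or rationalize to convert ∞-∞ to 0/0 form:
  lim(x→∞) ln(6x + 3) - ln(6x) = 0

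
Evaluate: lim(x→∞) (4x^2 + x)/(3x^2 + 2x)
This is an ∞/∞ indeterminate form.

Apply L'Hôpital's rule: differentiate numerator and denominator separately.
  f(x) = 4·x^2 + x   ⇒   f'(x) = 8·x + 1
  g(x) = 3·x^2 + 2·x   ⇒   g'(x) = 6·x + 2
  lim(x→∞) f'(x)/g'(x) = lim(x→∞) (8·x + 1)/(6·x + 2)
  = 4/3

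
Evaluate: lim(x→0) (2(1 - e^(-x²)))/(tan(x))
This is a 0/0 indeterminate form.

Apply L'Hôpital's rule: differentiate numerator and denominator separately.
  f(x) = 2 - 2·e^(-x^2)   ⇒   f'(x) = 4·x·e^(-x^2)
  g(x) = tan(x)   ⇒   g'(x) = tan(x)^2 + 1
  lim(x→0) f'(x)/g'(x) = lim(x→0) (4·x·e^(-x^2))/(tan(x)^2 + 1)
  = 0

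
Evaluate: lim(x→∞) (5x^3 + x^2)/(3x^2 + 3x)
This is an ∞/∞ indeterminate form.

Apply L'Hôpital's rule: differentiate numerator and denominator separately.
  f(x) = 5·x^3 + x^2   ⇒   f'(x) = 15·x^2 + 2·x
  g(x) = 3·x^2 + 3·x   ⇒   g'(x) = 6·x + 3
  lim(x→∞) f'(x)/g'(x) = lim(x→∞) (15·x^2 + 2·x)/(6·x + 3)
  = ∞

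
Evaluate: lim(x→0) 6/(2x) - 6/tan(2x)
This is an ∞-∞ indeterminate form.

Combine fractions or rationalize to convert ∞-∞ to 0/0 form:
  lim(x→0) 6/(2x) - 6/tan(2x) = 0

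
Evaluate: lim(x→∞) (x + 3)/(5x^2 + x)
This is an ∞/∞ indeterminate form.

Apply L'Hôpital's rule: differentiate numerator and denominator separately.
  f(x) = x + 3   ⇒   f'(x) = 1
  g(x) = 5·x^2 + x   ⇒   g'(x) = 10·x + 1
  lim(x→∞) f'(x)/g'(x) = lim(x→∞) (1)/(10·x + 1)
  = 0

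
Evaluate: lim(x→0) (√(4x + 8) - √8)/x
This is a standard limit.

Factor or rationalize the expression:
  lim(x→0) (√(4x + 8) - √8)/x = sqrt(2)/2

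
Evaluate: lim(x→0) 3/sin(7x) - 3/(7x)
This is an ∞-∞ indeterminate form.

Combine fractions or rationalize to convert ∞-∞ to 0/0 form:
  lim(x→0) 3/sin(7x) - 3/(7x) = 0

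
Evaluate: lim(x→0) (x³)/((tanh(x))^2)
This is a 0/0 indeterminate form.

Apply L'Hôpital's rule: differentiate numerator and denominator separately.
  f(x) = x^3   ⇒   f'(x) = 3·x^2
  g(x) = tanh(x)^2   ⇒   g'(x) = (2 - 2·tanh(x)^2)·tanh(x)
  lim(x→0) f'(x)/g'(x) = lim(x→0) (3·x^2)/((2 - 2·tanh(x)^2)·tanh(x))
  = 0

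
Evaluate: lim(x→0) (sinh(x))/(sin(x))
This is a 0/0 indeterminate form.

Apply L'Hôpital's rule: differentiate numerator and denominator separately.
  f(x) = sinh(x)   ⇒   f'(x) = cosh(x)
  g(x) = sin(x)   ⇒   g'(x) = cos(x)
  lim(x→0) f'(x)/g'(x) = lim(x→0) (cosh(x))/(cos(x))
  = 1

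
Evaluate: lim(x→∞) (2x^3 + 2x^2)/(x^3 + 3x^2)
This is an ∞/∞ indeterminate form.

Apply L'Hôpital's rule: differentiate numerator and denominator separately.
  f(x) = 2·x^3 + 2·x^2   ⇒   f'(x) = 6·x^2 + 4·x
  g(x) = x^3 + 3·x^2   ⇒   g'(x) = 3·x^2 + 6·x
  lim(x→∞) f'(x)/g'(x) = lim(x→∞) (6·x^2 + 4·x)/(3·x^2 + 6·x)
  = 2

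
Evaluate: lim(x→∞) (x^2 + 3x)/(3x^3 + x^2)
This is an ∞/∞ indeterminate form.

Apply L'Hôpital's rule: differentiate numerator and denominator separately.
  f(x) = x^2 + 3·x   ⇒   f'(x) = 2·x + 3
  g(x) = 3·x^3 + x^2   ⇒   g'(x) = 9·x^2 + 2·x
  lim(x→∞) f'(x)/g'(x) = lim(x→∞) (2·x + 3)/(9·x^2 + 2·x)
  = 0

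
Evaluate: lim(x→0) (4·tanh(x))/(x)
This is a 0/0 indeterminate form.

Apply L'Hôpital's rule: differentiate numerator and denominator separately.
  f(x) = 4·tanh(x)   ⇒   f'(x) = 4 - 4·tanh(x)^2
  g(x) = x   ⇒   g'(x) = 1
  lim(x→0) f'(x)/g'(x) = lim(x→0) (4 - 4·tanh(x)^2)/(1)
  = 4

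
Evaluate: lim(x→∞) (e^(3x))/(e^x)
This is an ∞/∞ indeterminate form.

Apply L'Hôpital's rule: differentiate numerator and denominator separately.
  f(x) = e^(3·x)   ⇒   f'(x) = 3·e^(3·x)
  g(x) = e^(x)   ⇒   g'(x) = e^(x)
  lim(x→∞) f'(x)/g'(x) = lim(x→∞) (3·e^(3·x))/(e^(x))
  = ∞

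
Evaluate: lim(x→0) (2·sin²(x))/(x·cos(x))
This is a 0/0 indeterminate form.

Apply L'Hôpital's rule: differentiate numerator and denominator separately.
  f(x) = 2·sin(x)^2   ⇒   f'(x) = 4·sin(x)·cos(x)
  g(x) = x·cos(x)   ⇒   g'(x) = -x·sin(x) + cos(x)
  lim(x→0) f'(x)/g'(x) = lim(x→0) (4·sin(x)·cos(x))/(-x·sin(x) + cos(x))
  = 0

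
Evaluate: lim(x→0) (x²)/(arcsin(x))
This is a 0/0 indeterminate form.

Apply L'Hôpital's rule: differentiate numerator and denominator separately.
  f(x) = x^2   ⇒   f'(x) = 2·x
  g(x) = asin(x)   ⇒   g'(x) = 1/sqrt(1 - x^2)
  lim(x→0) f'(x)/g'(x) = lim(x→0) (2·x)/(1/sqrt(1 - x^2))
  = 0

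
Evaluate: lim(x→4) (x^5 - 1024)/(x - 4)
This is a standard limit.

Factor or rationalize the expression:
  lim(x→4) (x^5 - 1024)/(x - 4) = 1280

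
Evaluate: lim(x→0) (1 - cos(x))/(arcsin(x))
This is a 0/0 indeterminate form.

Apply L'Hôpital's rule: differentiate numerator and denominator separately.
  f(x) = 1 - cos(x)   ⇒   f'(x) = sin(x)
  g(x) = asin(x)   ⇒   g'(x) = 1/sqrt(1 - x^2)
  lim(x→0) f'(x)/g'(x) = lim(x→0) (sin(x))/(1/sqrt(1 - x^2))
  = 0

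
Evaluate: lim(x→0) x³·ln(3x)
This is a 0·∞ indeterminate form.

Rewrite 0·∞ as a quotient (0/0 or ∞/∞ form), then apply L'Hôpital's rule:
  lim(x→0) x³·ln(3x) = 0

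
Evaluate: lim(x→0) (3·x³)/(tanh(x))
This is a 0/0 indeterminate form.

Apply L'Hôpital's rule: differentiate numerator and denominator separately.
  f(x) = 3·x^3   ⇒   f'(x) = 9·x^2
  g(x) = tanh(x)   ⇒   g'(x) = 1 - tanh(x)^2
  lim(x→0) f'(x)/g'(x) = lim(x→0) (9·x^2)/(1 - tanh(x)^2)
  = 0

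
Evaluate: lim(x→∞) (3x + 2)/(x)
This is an ∞/∞ indeterminate form.

Apply L'Hôpital's rule: differentiate numerator and denominator separately.
  f(x) = 3·x + 2   ⇒   f'(x) = 3
  g(x) = x   ⇒   g'(x) = 1
  lim(x→∞) f'(x)/g'(x) = lim(x→∞) (3)/(1)
  = 3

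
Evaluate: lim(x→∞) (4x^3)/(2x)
This is an ∞/∞ indeterminate form.

Apply L'Hôpital's rule: differentiate numerator and denominator separately.
  f(x) = 4·x^3   ⇒   f'(x) = 12·x^2
  g(x) = 2·x   ⇒   g'(x) = 2
  lim(x→∞) f'(x)/g'(x) = lim(x→∞) (12·x^2)/(2)
  = ∞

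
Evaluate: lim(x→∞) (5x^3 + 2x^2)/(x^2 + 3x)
This is an ∞/∞ indeterminate form.

Apply L'Hôpital's rule: differentiate numerator and denominator separately.
  f(x) = 5·x^3 + 2·x^2   ⇒   f'(x) = 15·x^2 + 4·x
  g(x) = x^2 + 3·x   ⇒   g'(x) = 2·x + 3
  lim(x→∞) f'(x)/g'(x) = lim(x→∞) (15·x^2 + 4·x)/(2·x + 3)
  = ∞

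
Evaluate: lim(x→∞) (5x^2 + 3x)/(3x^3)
This is an ∞/∞ indeterminate form.

Apply L'Hôpital's rule: differentiate numerator and denominator separately.
  f(x) = 5·x^2 + 3·x   ⇒   f'(x) = 10·x + 3
  g(x) = 3·x^3   ⇒   g'(x) = 9·x^2
  lim(x→∞) f'(x)/g'(x) = lim(x→∞) (10·x + 3)/(9·x^2)
  = 0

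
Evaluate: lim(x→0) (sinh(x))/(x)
This is a 0/0 indeterminate form.

Apply L'Hôpital's rule: differentiate numerator and denominator separately.
  f(x) = sinh(x)   ⇒   f'(x) = cosh(x)
  g(x) = x   ⇒   g'(x) = 1
  lim(x→0) f'(x)/g'(x) = lim(x→0) (cosh(x))/(1)
  = 1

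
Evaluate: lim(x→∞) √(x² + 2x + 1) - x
This is an ∞-∞ indeterminate form.

Combine fractions or rationalize to convert ∞-∞ to 0/0 form:
  lim(x→∞) √(x² + 2x + 1) - x = 1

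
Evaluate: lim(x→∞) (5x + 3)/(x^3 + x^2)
This is an ∞/∞ indeterminate form.

Apply L'Hôpital's rule: differentiate numerator and denominator separately.
  f(x) = 5·x + 3   ⇒   f'(x) = 5
  g(x) = x^3 + x^2   ⇒   g'(x) = 3·x^2 + 2·x
  lim(x→∞) f'(x)/g'(x) = lim(x→∞) (5)/(3·x^2 + 2·x)
  = 0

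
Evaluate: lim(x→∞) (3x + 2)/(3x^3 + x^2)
This is an ∞/∞ indeterminate form.

Apply L'Hôpital's rule: differentiate numerator and denominator separately.
  f(x) = 3·x + 2   ⇒   f'(x) = 3
  g(x) = 3·x^3 + x^2   ⇒   g'(x) = 9·x^2 + 2·x
  lim(x→∞) f'(x)/g'(x) = lim(x→∞) (3)/(9·x^2 + 2·x)
  = 0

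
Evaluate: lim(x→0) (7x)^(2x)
This is an exponential indeterminate form.

For exponential indeterminate forms, take the natural log:
  Let L = lim(x→0) (7x)^(2x)
  Then ln(L) = lim(x→0) [exponent × ln(base)]
  Evaluate using L'Hôpital or standard limits, then exponentiate.
  L = 1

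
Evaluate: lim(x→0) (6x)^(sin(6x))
This is an exponential indeterminate form.

For exponential indeterminate forms, take the natural log:
  Let L = lim(x→0) (6x)^(sin(6x))
  Then ln(L) = lim(x→0) [exponent × ln(base)]
  Evaluate using L'Hôpital or standard limits, then exponentiate.
  L = 1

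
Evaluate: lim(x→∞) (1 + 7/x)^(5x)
This is an exponential indeterminate form.

For exponential indeterminate forms, take the natural log:
  Let L = lim(x→∞) (1 + 7/x)^(5x)
  Then ln(L) = lim(x→∞) [exponent × ln(base)]
  Evaluate using L'Hôpital or standard limits, then exponentiate.
  L = e^(35)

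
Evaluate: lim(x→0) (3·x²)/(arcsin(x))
This is a 0/0 indeterminate form.

Apply L'Hôpital's rule: differentiate numerator and denominator separately.
  f(x) = 3·x^2   ⇒   f'(x) = 6·x
  g(x) = asin(x)   ⇒   g'(x) = 1/sqrt(1 - x^2)
  lim(x→0) f'(x)/g'(x) = lim(x→0) (6·x)/(1/sqrt(1 - x^2))
  = 0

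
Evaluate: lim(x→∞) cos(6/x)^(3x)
This is an exponential indeterminate form.

For exponential indeterminate forms, take the natural log:
  Let L = lim(x→∞) cos(6/x)^(3x)
  Then ln(L) = lim(x→∞) [exponent × ln(base)]
  Evaluate using L'Hôpital or standard limits, then exponentiate.
  L = 1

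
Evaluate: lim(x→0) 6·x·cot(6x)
This is a 0·∞ indeterminate form.

Rewrite 0·∞ as a quotient (0/0 or ∞/∞ form), then apply L'Hôpital's rule:
  lim(x→0) 6·x·cot(6x) = 1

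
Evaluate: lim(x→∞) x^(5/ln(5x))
This is an exponential indeterminate form.

For exponential indeterminate forms, take the natural log:
  Let L = lim(x→∞) x^(5/ln(5x))
  Then ln(L) = lim(x→∞) [exponent × ln(base)]
  Evaluate using L'Hôpital or standard limits, then exponentiate.
  L = e^(5)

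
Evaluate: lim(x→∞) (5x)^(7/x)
This is an exponential indeterminate form.

For exponential indeterminate forms, take the natural log:
  Let L = lim(x→∞) (5x)^(7/x)
  Then ln(L) = lim(x→∞) [exponent × ln(base)]
  Evaluate using L'Hôpital or standard limits, then exponentiate.
  L = 1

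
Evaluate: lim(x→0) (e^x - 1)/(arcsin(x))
This is a 0/0 indeterminate form.

Apply L'Hôpital's rule: differentiate numerator and denominator separately.
  f(x) = e^(x) - 1   ⇒   f'(x) = e^(x)
  g(x) = asin(x)   ⇒   g'(x) = 1/sqrt(1 - x^2)
  lim(x→0) f'(x)/g'(x) = lim(x→0) (e^(x))/(1/sqrt(1 - x^2))
  = 1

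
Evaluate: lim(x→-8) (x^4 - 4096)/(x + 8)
This is a standard limit.

Factor or rationalize the expression:
  lim(x→-8) (x^4 - 4096)/(x + 8) = -2048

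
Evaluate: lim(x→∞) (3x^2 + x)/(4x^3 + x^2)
This is an ∞/∞ indeterminate form.

Apply L'Hôpital's rule: differentiate numerator and denominator separately.
  f(x) = 3·x^2 + x   ⇒   f'(x) = 6·x + 1
  g(x) = 4·x^3 + x^2   ⇒   g'(x) = 12·x^2 + 2·x
  lim(x→∞) f'(x)/g'(x) = lim(x→∞) (6·x + 1)/(12·x^2 + 2·x)
  = 0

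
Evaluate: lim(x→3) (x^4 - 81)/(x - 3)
This is a standard limit.

Factor or rationalize the expression:
  lim(x→3) (x^4 - 81)/(x - 3) = 108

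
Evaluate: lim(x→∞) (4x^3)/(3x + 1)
This is an ∞/∞ indeterminate form.

Apply L'Hôpital's rule: differentiate numerator and denominator separately.
  f(x) = 4·x^3   ⇒   f'(x) = 12·x^2
  g(x) = 3·x + 1   ⇒   g'(x) = 3
  lim(x→∞) f'(x)/g'(x) = lim(x→∞) (12·x^2)/(3)
  = ∞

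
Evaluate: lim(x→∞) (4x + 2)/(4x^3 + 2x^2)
This is an ∞/∞ indeterminate form.

Apply L'Hôpital's rule: differentiate numerator and denominator separately.
  f(x) = 4·x + 2   ⇒   f'(x) = 4
  g(x) = 4·x^3 + 2·x^2   ⇒   g'(x) = 12·x^2 + 4·x
  lim(x→∞) f'(x)/g'(x) = lim(x→∞) (4)/(12·x^2 + 4·x)
  = 0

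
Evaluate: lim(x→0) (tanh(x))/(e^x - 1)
This is a 0/0 indeterminate form.

Apply L'Hôpital's rule: differentiate numerator and denominator separately.
  f(x) = tanh(x)   ⇒   f'(x) = 1 - tanh(x)^2
  g(x) = e^(x) - 1   ⇒   g'(x) = e^(x)
  lim(x→0) f'(x)/g'(x) = lim(x→0) (1 - tanh(x)^2)/(e^(x))
  = 1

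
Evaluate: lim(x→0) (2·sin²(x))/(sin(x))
This is a 0/0 indeterminate form.

Apply L'Hôpital's rule: differentiate numerator and denominator separately.
  f(x) = 2·sin(x)^2   ⇒   f'(x) = 4·sin(x)·cos(x)
  g(x) = sin(x)   ⇒   g'(x) = cos(x)
  lim(x→0) f'(x)/g'(x) = lim(x→0) (4·sin(x)·cos(x))/(cos(x))
  = 0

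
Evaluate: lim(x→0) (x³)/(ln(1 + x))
This is a 0/0 indeterminate form.

Apply L'Hôpital's rule: differentiate numerator and denominator separately.
  f(x) = x^3   ⇒   f'(x) = 3·x^2
  g(x) = ln(x + 1)   ⇒   g'(x) = 1/(x + 1)
  lim(x→0) f'(x)/g'(x) = lim(x→0) (3·x^2)/(1/(x + 1))
  = 0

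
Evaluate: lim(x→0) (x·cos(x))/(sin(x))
This is a 0/0 indeterminate form.

Apply L'Hôpital's rule: differentiate numerator and denominator separately.
  f(x) = x·cos(x)   ⇒   f'(x) = -x·sin(x) + cos(x)
  g(x) = sin(x)   ⇒   g'(x) = cos(x)
  lim(x→0) f'(x)/g'(x) = lim(x→0) (-x·sin(x) + cos(x))/(cos(x))
  = 1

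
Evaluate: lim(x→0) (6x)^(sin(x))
This is an exponential indeterminate form.

For exponential indeterminate forms, take the natural log:
  Let L = lim(x→0) (6x)^(sin(x))
  Then ln(L) = lim(x→0) [exponent × ln(base)]
  Evaluate using L'Hôpital or standard limits, then exponentiate.
  L = 1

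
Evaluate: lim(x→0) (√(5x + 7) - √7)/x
This is a standard limit.

Factor or rationalize the expression:
  lim(x→0) (√(5x + 7) - √7)/x = 5·sqrt(7)/14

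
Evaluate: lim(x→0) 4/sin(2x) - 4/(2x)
This is an ∞-∞ indeterminate form.

Combine fractions or rationalize to convert ∞-∞ to 0/0 form:
  lim(x→0) 4/sin(2x) - 4/(2x) = 0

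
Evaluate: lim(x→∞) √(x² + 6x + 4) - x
This is an ∞-∞ indeterminate form.

Combine fractions or rationalize to convert ∞-∞ to 0/0 form:
  lim(x→∞) √(x² + 6x + 4) - x = 3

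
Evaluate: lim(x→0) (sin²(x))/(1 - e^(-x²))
This is a 0/0 indeterminate form.

Apply L'Hôpital's rule: differentiate numerator and denominator separately.
  f(x) = sin(x)^2   ⇒   f'(x) = 2·sin(x)·cos(x)
  g(x) = 1 - e^(-x^2)   ⇒   g'(x) = 2·x·e^(-x^2)
  lim(x→0) f'(x)/g'(x) = lim(x→0) (2·sin(x)·cos(x))/(2·x·e^(-x^2))
  = 1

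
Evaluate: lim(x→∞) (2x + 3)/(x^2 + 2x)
This is an ∞/∞ indeterminate form.

Apply L'Hôpital's rule: differentiate numerator and denominator separately.
  f(x) = 2·x + 3   ⇒   f'(x) = 2
  g(x) = x^2 + 2·x   ⇒   g'(x) = 2·x + 2
  lim(x→∞) f'(x)/g'(x) = lim(x→∞) (2)/(2·x + 2)
  = 0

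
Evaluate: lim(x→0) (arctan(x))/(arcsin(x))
This is a 0/0 indeterminate form.

Apply L'Hôpital's rule: differentiate numerator and denominator separately.
  f(x) = atan(x)   ⇒   f'(x) = 1/(x^2 + 1)
  g(x) = asin(x)   ⇒   g'(x) = 1/sqrt(1 - x^2)
  lim(x→0) f'(x)/g'(x) = lim(x→0) (1/(x^2 + 1))/(1/sqrt(1 - x^2))
  = 1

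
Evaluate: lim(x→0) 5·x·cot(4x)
This is a 0·∞ indeterminate form.

Rewrite 0·∞ as a quotient (0/0 or ∞/∞ form), then apply L'Hôpital's rule:
  lim(x→0) 5·x·cot(4x) = 5/4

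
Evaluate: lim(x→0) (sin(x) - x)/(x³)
This is a 0/0 indeterminate form.

Apply L'Hôpital's rule: differentiate numerator and denominator separately.
  f(x) = -x + sin(x)   ⇒   f'(x) = cos(x) - 1
  g(x) = x^3   ⇒   g'(x) = 3·x^2
  lim(x→0) f'(x)/g'(x) = lim(x→0) (cos(x) - 1)/(3·x^2)
  = -1/6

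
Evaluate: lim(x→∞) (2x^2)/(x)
This is an ∞/∞ indeterminate form.

Apply L'Hôpital's rule: differentiate numerator and denominator separately.
  f(x) = 2·x^2   ⇒   f'(x) = 4·x
  g(x) = x   ⇒   g'(x) = 1
  lim(x→∞) f'(x)/g'(x) = lim(x→∞) (4·x)/(1)
  = ∞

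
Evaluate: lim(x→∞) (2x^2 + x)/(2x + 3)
This is an ∞/∞ indeterminate form.

Apply L'Hôpital's rule: differentiate numerator and denominator separately.
  f(x) = 2·x^2 + x   ⇒   f'(x) = 4·x + 1
  g(x) = 2·x + 3   ⇒   g'(x) = 2
  lim(x→∞) f'(x)/g'(x) = lim(x→∞) (4·x + 1)/(2)
  = ∞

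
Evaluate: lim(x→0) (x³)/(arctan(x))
This is a 0/0 indeterminate form.

Apply L'Hôpital's rule: differentiate numerator and denominator separately.
  f(x) = x^3   ⇒   f'(x) = 3·x^2
  g(x) = atan(x)   ⇒   g'(x) = 1/(x^2 + 1)
  lim(x→0) f'(x)/g'(x) = lim(x→0) (3·x^2)/(1/(x^2 + 1))
  = 0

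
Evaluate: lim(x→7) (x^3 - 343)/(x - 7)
This is a standard limit.

Factor or rationalize the expression:
  lim(x→7) (x^3 - 343)/(x - 7) = 147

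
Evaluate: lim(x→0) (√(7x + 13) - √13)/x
This is a standard limit.

Factor or rationalize the expression:
  lim(x→0) (√(7x + 13) - √13)/x = 7·sqrt(13)/26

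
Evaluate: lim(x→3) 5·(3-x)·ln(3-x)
This is a 0·∞ indeterminate form.

Rewrite 0·∞ as a quotient (0/0 or ∞/∞ form), then apply L'Hôpital's rule:
  lim(x→3) 5·(3-x)·ln(3-x) = 0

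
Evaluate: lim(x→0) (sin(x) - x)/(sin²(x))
This is a 0/0 indeterminate form.

Apply L'Hôpital's rule: differentiate numerator and denominator separately.
  f(x) = -x + sin(x)   ⇒   f'(x) = cos(x) - 1
  g(x) = sin(x)^2   ⇒   g'(x) = 2·sin(x)·cos(x)
  lim(x→0) f'(x)/g'(x) = lim(x→0) (cos(x) - 1)/(2·sin(x)·cos(x))
  = 0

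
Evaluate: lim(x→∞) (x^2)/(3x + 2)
This is an ∞/∞ indeterminate form.

Apply L'Hôpital's rule: differentiate numerator and denominator separately.
  f(x) = x^2   ⇒   f'(x) = 2·x
  g(x) = 3·x + 2   ⇒   g'(x) = 3
  lim(x→∞) f'(x)/g'(x) = lim(x→∞) (2·x)/(3)
  = ∞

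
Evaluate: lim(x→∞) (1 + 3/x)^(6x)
This is an exponential indeterminate form.

For exponential indeterminate forms, take the natural log:
  Let L = lim(x→∞) (1 + 3/x)^(6x)
  Then ln(L) = lim(x→∞) [exponent × ln(base)]
  Evaluate using L'Hôpital or standard limits, then exponentiate.
  L = e^(18)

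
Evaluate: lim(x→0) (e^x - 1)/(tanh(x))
This is a 0/0 indeterminate form.

Apply L'Hôpital's rule: differentiate numerator and denominator separately.
  f(x) = e^(x) - 1   ⇒   f'(x) = e^(x)
  g(x) = tanh(x)   ⇒   g'(x) = 1 - tanh(x)^2
  lim(x→0) f'(x)/g'(x) = lim(x→0) (e^(x))/(1 - tanh(x)^2)
  = 1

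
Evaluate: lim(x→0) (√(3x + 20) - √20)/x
This is a standard limit.

Factor or rationalize the expression:
  lim(x→0) (√(3x + 20) - √20)/x = 3·sqrt(5)/20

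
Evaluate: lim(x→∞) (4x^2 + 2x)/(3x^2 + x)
This is an ∞/∞ indeterminate form.

Apply L'Hôpital's rule: differentiate numerator and denominator separately.
  f(x) = 4·x^2 + 2·x   ⇒   f'(x) = 8·x + 2
  g(x) = 3·x^2 + x   ⇒   g'(x) = 6·x + 1
  lim(x→∞) f'(x)/g'(x) = lim(x→∞) (8·x + 2)/(6·x + 1)
  = 4/3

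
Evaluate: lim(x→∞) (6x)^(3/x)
This is an exponential indeterminate form.

For exponential indeterminate forms, take the natural log:
  Let L = lim(x→∞) (6x)^(3/x)
  Then ln(L) = lim(x→∞) [exponent × ln(base)]
  Evaluate using L'Hôpital or standard limits, then exponentiate.
  L = 1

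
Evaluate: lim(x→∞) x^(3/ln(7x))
This is an exponential indeterminate form.

For exponential indeterminate forms, take the natural log:
  Let L = lim(x→∞) x^(3/ln(7x))
  Then ln(L) = lim(x→∞) [exponent × ln(base)]
  Evaluate using L'Hôpital or standard limits, then exponentiate.
  L = e^(3)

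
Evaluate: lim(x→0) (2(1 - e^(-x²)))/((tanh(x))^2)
This is a 0/0 indeterminate form.

Apply L'Hôpital's rule: differentiate numerator and denominator separately.
  f(x) = 2 - 2·e^(-x^2)   ⇒   f'(x) = 4·x·e^(-x^2)
  g(x) = tanh(x)^2   ⇒   g'(x) = (2 - 2·tanh(x)^2)·tanh(x)
  lim(x→0) f'(x)/g'(x) = lim(x→0) (4·x·e^(-x^2))/((2 - 2·tanh(x)^2)·tanh(x))
  = 2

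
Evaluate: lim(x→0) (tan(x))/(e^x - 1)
This is a 0/0 indeterminate form.

Apply L'Hôpital's rule: differentiate numerator and denominator separately.
  f(x) = tan(x)   ⇒   f'(x) = tan(x)^2 + 1
  g(x) = e^(x) - 1   ⇒   g'(x) = e^(x)
  lim(x→0) f'(x)/g'(x) = lim(x→0) (tan(x)^2 + 1)/(e^(x))
  = 1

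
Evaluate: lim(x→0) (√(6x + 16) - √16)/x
This is a standard limit.

Factor or rationalize the expression:
  lim(x→0) (√(6x + 16) - √16)/x = 3/4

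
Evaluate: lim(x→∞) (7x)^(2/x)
This is an exponential indeterminate form.

For exponential indeterminate forms, take the natural log:
  Let L = lim(x→∞) (7x)^(2/x)
  Then ln(L) = lim(x→∞) [exponent × ln(base)]
  Evaluate using L'Hôpital or standard limits, then exponentiate.
  L = 1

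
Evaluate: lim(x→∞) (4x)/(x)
This is an ∞/∞ indeterminate form.

Apply L'Hôpital's rule: differentiate numerator and denominator separately.
  f(x) = 4·x   ⇒   f'(x) = 4
  g(x) = x   ⇒   g'(x) = 1
  lim(x→∞) f'(x)/g'(x) = lim(x→∞) (4)/(1)
  = 4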